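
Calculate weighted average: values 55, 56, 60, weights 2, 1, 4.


Numerator = 55*2 + 56*1 + 60*4 = 406
Denominator = 2 + 1 + 4 = 7
WM = 406/7 = 58.0000

WM = 58.0000


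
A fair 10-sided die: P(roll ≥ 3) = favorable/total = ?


Favorable outcomes (roll ≥ 3): 8
Total outcomes = 10
P = 8/10 = 0.8000

P = 0.8000


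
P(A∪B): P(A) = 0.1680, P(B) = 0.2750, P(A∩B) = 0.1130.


P(A∪B) = 0.1680 + 0.2750 - 0.1130
= 0.4430 - 0.1130
= 0.3300

P(A∪B) = 0.3300


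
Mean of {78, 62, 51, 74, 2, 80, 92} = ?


Sum = 78 + 62 + 51 + 74 + 2 + 80 + 92 = 439
n = 7
Mean = 439/7 = 62.7143

Mean = 62.7143


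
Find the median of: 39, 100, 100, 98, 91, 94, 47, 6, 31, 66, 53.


Sorted: 6, 31, 39, 47, 53, 66, 91, 94, 98, 100, 100
n = 11 (odd)
Middle value = 66

Median = 66


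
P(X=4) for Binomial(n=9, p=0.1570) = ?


C(9,4) = 126
p^4 = 0.000608
(1-p)^5 = 0.425734
P = 126 * 0.000608 * 0.425734 = 0.0326

P(X=4) = 0.0326


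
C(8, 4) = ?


C(8,4) = 8!/(4! × 4!)
= 40320/(24 × 24)
= 70

C(8,4) = 70


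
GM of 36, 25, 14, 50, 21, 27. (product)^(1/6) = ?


Product = 36 × 25 × 14 × 50 × 21 × 27 = 357210000
GM = 357210000^(1/6) = 26.6371

GM = 26.6371


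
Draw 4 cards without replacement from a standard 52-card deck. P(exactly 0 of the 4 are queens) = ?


Hypergeometric: P(X=0) = C(4,0)·C(48,4) / C(52,4)
= 1 × 194580 / 270725
= 194580/270725 = 0.7187

P = 0.7187


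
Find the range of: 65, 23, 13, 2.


Max = 65, Min = 2
Range = 65 - 2 = 63

Range = 63


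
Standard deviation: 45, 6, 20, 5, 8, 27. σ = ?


Mean = 18.5000
Variance = 204.2500
SD = sqrt(204.2500) = 14.2916

SD = 14.2916


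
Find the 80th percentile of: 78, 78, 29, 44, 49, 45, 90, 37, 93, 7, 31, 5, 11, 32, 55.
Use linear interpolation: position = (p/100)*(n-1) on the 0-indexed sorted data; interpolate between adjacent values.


Sorted: 5, 7, 11, 29, 31, 32, 37, 44, 45, 49, 55, 78, 78, 90, 93
n = 15
Index = 80/100 * 14 = 11.2000
Lower = data[11] = 78, Upper = data[12] = 78
P80 = 78 + 0.2000*(0) = 78.0000

P80 = 78.0000


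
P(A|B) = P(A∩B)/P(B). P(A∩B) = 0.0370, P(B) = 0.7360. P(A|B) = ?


P(A|B) = 0.0370/0.7360 = 0.0503

P(A|B) = 0.0503


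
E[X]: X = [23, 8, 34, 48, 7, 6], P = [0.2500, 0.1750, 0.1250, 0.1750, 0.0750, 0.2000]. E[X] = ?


E[X] = 23*0.2500 + 8*0.1750 + 34*0.1250 + 48*0.1750 + 7*0.0750 + 6*0.2000
= 5.7500 + 1.4000 + 4.2500 + 8.4000 + 0.5250 + 1.2000
= 21.5250

E[X] = 21.5250


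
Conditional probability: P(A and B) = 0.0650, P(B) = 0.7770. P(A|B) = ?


P(A|B) = 0.0650/0.7770 = 0.0837

P(A|B) = 0.0837


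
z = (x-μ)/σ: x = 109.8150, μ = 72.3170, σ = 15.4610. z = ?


z = (109.8150 - 72.3170)/15.4610
= 37.4980/15.4610
= 2.4253

z = 2.4253


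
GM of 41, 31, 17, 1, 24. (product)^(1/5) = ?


Product = 41 × 31 × 17 × 1 × 24 = 518568
GM = 518568^(1/5) = 13.8983

GM = 13.8983


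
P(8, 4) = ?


P(8,4) = 8!/4!
= 40320/24
= 1680

P(8,4) = 1680


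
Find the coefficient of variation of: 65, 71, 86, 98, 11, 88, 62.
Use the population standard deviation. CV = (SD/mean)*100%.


Mean = 68.7143
SD = 26.5207
CV = (26.5207/68.7143)*100 = 38.5956%

CV = 38.5956%


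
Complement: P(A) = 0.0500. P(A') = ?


P(not A) = 1 - 0.0500 = 0.9500

P(not A) = 0.9500


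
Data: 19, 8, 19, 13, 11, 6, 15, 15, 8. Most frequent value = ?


Frequencies: 6:1, 8:2, 11:1, 13:1, 15:2, 19:2
Max frequency = 2
Mode = 8, 15, 19

Mode = 8, 15, 19


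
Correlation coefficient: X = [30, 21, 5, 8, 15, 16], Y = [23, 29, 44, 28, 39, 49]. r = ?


Mean X = 15.8333, Mean Y = 35.3333
SD X = 8.234413, SD Y = 9.321421
Cov = -40.777778
r = -40.777778/(8.234413*9.321421) = -0.5313

r = -0.5313


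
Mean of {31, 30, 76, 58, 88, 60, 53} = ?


Sum = 31 + 30 + 76 + 58 + 88 + 60 + 53 = 396
n = 7
Mean = 396/7 = 56.5714

Mean = 56.5714


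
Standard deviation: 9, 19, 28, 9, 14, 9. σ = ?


Mean = 14.6667
Variance = 48.8889
SD = sqrt(48.8889) = 6.9921

SD = 6.9921


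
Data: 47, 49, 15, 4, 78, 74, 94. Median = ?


Sorted: 4, 15, 47, 49, 74, 78, 94
n = 7 (odd)
Middle value = 49

Median = 49


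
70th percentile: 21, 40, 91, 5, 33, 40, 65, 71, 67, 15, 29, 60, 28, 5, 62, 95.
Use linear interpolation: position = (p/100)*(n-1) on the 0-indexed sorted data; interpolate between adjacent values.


Sorted: 5, 5, 15, 21, 28, 29, 33, 40, 40, 60, 62, 65, 67, 71, 91, 95
n = 16
Index = 70/100 * 15 = 10.5000
Lower = data[10] = 62, Upper = data[11] = 65
P70 = 62 + 0.5000*(3) = 63.5000

P70 = 63.5000


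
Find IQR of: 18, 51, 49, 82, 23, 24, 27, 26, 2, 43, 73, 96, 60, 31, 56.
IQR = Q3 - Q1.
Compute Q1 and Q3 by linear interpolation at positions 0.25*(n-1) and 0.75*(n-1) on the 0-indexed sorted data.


Sorted: 2, 18, 23, 24, 26, 27, 31, 43, 49, 51, 56, 60, 73, 82, 96
Q1 (25th %ile) = 25.0000
Q3 (75th %ile) = 58.0000
IQR = 58.0000 - 25.0000 = 33.0000

IQR = 33.0000


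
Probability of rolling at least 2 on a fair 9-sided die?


Favorable outcomes (roll ≥ 2): 8
Total outcomes = 9
P = 8/9 = 0.8889

P = 0.8889


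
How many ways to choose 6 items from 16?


C(16,6) = 16!/(6! × 10!)
= 20922789888000/(720 × 3628800)
= 8008

C(16,6) = 8008


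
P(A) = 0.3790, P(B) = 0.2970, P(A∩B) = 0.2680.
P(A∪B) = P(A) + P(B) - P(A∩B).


P(A∪B) = 0.3790 + 0.2970 - 0.2680
= 0.6760 - 0.2680
= 0.4080

P(A∪B) = 0.4080


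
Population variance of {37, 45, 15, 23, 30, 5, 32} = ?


Mean = 26.7143
Squared deviations: 105.7959, 334.3673, 137.2245, 13.7959, 10.7959, 471.5102, 27.9388
Sum = 1101.4286
Variance = 1101.4286/7 = 157.3469

Variance = 157.3469


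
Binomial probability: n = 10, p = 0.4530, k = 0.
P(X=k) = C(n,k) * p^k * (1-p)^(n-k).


C(10,0) = 1
p^0 = 1.000000
(1-p)^10 = 0.002398
P = 1 * 1.000000 * 0.002398 = 0.0024

P(X=0) = 0.0024


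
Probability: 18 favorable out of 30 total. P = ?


P = 18/30 = 0.6000

P = 0.6000


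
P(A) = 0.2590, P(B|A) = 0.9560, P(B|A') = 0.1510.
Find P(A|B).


P(B) = P(B|A)*P(A) + P(B|A')*P(A')
= 0.9560*0.2590 + 0.1510*0.7410
= 0.247604 + 0.111891 = 0.359495
P(A|B) = 0.247604/0.359495 = 0.6888

P(A|B) = 0.6888


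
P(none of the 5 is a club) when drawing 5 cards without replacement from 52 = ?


P(no clubs) = (39/52) × (38/51) × (37/50) × (36/49) × (35/48)
= 0.2215

P = 0.2215


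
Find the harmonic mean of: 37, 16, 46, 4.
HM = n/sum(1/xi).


Sum of reciprocals = 1/37 + 1/16 + 1/46 + 1/4 = 0.361266
HM = 4/0.361266 = 11.0722

HM = 11.0722


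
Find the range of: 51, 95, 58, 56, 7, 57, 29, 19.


Max = 95, Min = 7
Range = 95 - 7 = 88

Range = 88


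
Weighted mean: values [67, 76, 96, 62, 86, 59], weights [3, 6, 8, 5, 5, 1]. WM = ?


Numerator = 67*3 + 76*6 + 96*8 + 62*5 + 86*5 + 59*1 = 2224
Denominator = 3 + 6 + 8 + 5 + 5 + 1 = 28
WM = 2224/28 = 79.4286

WM = 79.4286


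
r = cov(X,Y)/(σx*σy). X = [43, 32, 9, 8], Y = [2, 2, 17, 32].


Mean X = 23.0000, Mean Y = 13.2500
SD X = 15.016657, SD Y = 12.437343
Cov = -165.000000
r = -165.000000/(15.016657*12.437343) = -0.8835

r = -0.8835


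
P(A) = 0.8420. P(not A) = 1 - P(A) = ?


P(not A) = 1 - 0.8420 = 0.1580

P(not A) = 0.1580


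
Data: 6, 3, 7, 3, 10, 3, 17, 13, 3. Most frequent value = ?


Frequencies: 3:4, 6:1, 7:1, 10:1, 13:1, 17:1
Max frequency = 4
Mode = 3

Mode = 3


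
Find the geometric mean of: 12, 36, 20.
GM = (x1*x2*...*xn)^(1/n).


Product = 12 × 36 × 20 = 8640
GM = 8640^(1/3) = 20.5197

GM = 20.5197


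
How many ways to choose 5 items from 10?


C(10,5) = 10!/(5! × 5!)
= 3628800/(120 × 120)
= 252

C(10,5) = 252


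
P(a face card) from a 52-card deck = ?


12 face cards in 52 cards
P = 12/52 = 0.2308

P = 0.2308


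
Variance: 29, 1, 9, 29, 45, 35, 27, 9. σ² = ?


Mean = 23.0000
Squared deviations: 36.0000, 484.0000, 196.0000, 36.0000, 484.0000, 144.0000, 16.0000, 196.0000
Sum = 1592.0000
Variance = 1592.0000/8 = 199.0000

Variance = 199.0000


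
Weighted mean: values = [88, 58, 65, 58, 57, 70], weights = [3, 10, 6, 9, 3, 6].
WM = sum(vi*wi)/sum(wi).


Numerator = 88*3 + 58*10 + 65*6 + 58*9 + 57*3 + 70*6 = 2347
Denominator = 3 + 10 + 6 + 9 + 3 + 6 = 37
WM = 2347/37 = 63.4324

WM = 63.4324


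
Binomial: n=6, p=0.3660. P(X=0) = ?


C(6,0) = 1
p^0 = 1.000000
(1-p)^6 = 0.064943
P = 1 * 1.000000 * 0.064943 = 0.0649

P(X=0) = 0.0649


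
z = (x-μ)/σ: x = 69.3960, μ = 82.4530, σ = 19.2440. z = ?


z = (69.3960 - 82.4530)/19.2440
= -13.0570/19.2440
= -0.6785

z = -0.6785


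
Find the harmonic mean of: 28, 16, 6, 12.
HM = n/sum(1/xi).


Sum of reciprocals = 1/28 + 1/16 + 1/6 + 1/12 = 0.348214
HM = 4/0.348214 = 11.4872

HM = 11.4872


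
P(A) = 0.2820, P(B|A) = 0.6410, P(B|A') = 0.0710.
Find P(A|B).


P(B) = P(B|A)*P(A) + P(B|A')*P(A')
= 0.6410*0.2820 + 0.0710*0.7180
= 0.180762 + 0.050978 = 0.231740
P(A|B) = 0.180762/0.231740 = 0.7800

P(A|B) = 0.7800


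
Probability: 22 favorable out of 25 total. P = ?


P = 22/25 = 0.8800

P = 0.8800


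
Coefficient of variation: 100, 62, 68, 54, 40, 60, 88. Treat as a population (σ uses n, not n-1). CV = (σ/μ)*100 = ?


Mean = 67.4286
SD = 18.9047
CV = (18.9047/67.4286)*100 = 28.0366%

CV = 28.0366%


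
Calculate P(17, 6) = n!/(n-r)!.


P(17,6) = 17!/11!
= 355687428096000/39916800
= 8910720

P(17,6) = 8910720


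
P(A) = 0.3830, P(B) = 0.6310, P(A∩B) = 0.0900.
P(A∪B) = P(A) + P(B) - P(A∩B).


P(A∪B) = 0.3830 + 0.6310 - 0.0900
= 1.0140 - 0.0900
= 0.9240

P(A∪B) = 0.9240


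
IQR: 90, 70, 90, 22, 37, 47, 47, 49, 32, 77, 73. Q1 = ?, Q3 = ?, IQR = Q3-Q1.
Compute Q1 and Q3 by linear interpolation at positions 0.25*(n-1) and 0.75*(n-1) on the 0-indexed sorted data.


Sorted: 22, 32, 37, 47, 47, 49, 70, 73, 77, 90, 90
Q1 (25th %ile) = 42.0000
Q3 (75th %ile) = 75.0000
IQR = 75.0000 - 42.0000 = 33.0000

IQR = 33.0000


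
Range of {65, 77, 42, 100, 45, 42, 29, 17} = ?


Max = 100, Min = 17
Range = 100 - 17 = 83

Range = 83


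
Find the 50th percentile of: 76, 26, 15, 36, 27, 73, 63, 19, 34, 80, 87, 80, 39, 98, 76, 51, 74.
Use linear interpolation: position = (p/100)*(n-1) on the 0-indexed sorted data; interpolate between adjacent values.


Sorted: 15, 19, 26, 27, 34, 36, 39, 51, 63, 73, 74, 76, 76, 80, 80, 87, 98
n = 17
Index = 50/100 * 16 = 8.0000
Lower = data[8] = 63, Upper = data[9] = 73
P50 = 63 + 0*(10) = 63.0000

P50 = 63.0000


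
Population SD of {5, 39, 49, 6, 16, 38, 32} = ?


Mean = 26.4286
Variance = 259.6735
SD = sqrt(259.6735) = 16.1144

SD = 16.1144


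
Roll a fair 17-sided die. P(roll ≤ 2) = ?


Favorable outcomes (roll ≤ 2): 2
Total outcomes = 17
P = 2/17 = 0.1176

P = 0.1176


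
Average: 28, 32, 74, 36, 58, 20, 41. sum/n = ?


Sum = 28 + 32 + 74 + 36 + 58 + 20 + 41 = 289
n = 7
Mean = 289/7 = 41.2857

Mean = 41.2857


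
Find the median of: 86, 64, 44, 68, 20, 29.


Sorted: 20, 29, 44, 64, 68, 86
n = 6 (even)
Middle values: 44 and 64
Median = (44+64)/2 = 54.0000

Median = 54.0000


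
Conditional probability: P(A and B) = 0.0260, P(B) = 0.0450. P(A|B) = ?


P(A|B) = 0.0260/0.0450 = 0.5778

P(A|B) = 0.5778


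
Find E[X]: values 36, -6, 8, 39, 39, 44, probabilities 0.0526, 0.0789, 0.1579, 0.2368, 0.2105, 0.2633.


E[X] = 36*0.0526 - 6*0.0789 + 8*0.1579 + 39*0.2368 + 39*0.2105 + 44*0.2633
= 1.8936 - 0.4734 + 1.2632 + 9.2352 + 8.2095 + 11.5852
= 31.7133

E[X] = 31.7133


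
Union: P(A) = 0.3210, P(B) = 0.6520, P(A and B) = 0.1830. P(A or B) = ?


P(A∪B) = 0.3210 + 0.6520 - 0.1830
= 0.9730 - 0.1830
= 0.7900

P(A∪B) = 0.7900


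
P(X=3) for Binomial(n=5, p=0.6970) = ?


C(5,3) = 10
p^3 = 0.338609
(1-p)^2 = 0.091809
P = 10 * 0.338609 * 0.091809 = 0.3109

P(X=3) = 0.3109


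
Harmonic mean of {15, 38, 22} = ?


Sum of reciprocals = 1/15 + 1/38 + 1/22 = 0.138437
HM = 3/0.138437 = 21.6705

HM = 21.6705


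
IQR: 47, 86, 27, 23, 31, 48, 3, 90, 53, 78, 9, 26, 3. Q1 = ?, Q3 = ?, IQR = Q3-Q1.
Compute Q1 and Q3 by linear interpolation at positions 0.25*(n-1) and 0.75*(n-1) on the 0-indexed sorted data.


Sorted: 3, 3, 9, 23, 26, 27, 31, 47, 48, 53, 78, 86, 90
Q1 (25th %ile) = 23.0000
Q3 (75th %ile) = 53.0000
IQR = 53.0000 - 23.0000 = 30.0000

IQR = 30.0000


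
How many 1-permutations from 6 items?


P(6,1) = 6!/5!
= 720/120
= 6

P(6,1) = 6


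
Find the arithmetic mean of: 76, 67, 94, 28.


Sum = 76 + 67 + 94 + 28 = 265
n = 4
Mean = 265/4 = 66.2500

Mean = 66.2500


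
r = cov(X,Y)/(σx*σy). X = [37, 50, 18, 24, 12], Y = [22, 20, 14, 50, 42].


Mean X = 28.2000, Mean Y = 29.6000
SD X = 13.687951, SD Y = 13.879481
Cov = -80.720000
r = -80.720000/(13.687951*13.879481) = -0.4249

r = -0.4249


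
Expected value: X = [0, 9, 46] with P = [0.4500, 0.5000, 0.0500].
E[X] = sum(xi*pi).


E[X] = 0*0.4500 + 9*0.5000 + 46*0.0500
= 0 + 4.5000 + 2.3000
= 6.8000

E[X] = 6.8000


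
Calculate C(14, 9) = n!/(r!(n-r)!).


C(14,9) = 14!/(9! × 5!)
= 87178291200/(362880 × 120)
= 2002

C(14,9) = 2002


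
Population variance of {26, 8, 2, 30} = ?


Mean = 16.5000
Squared deviations: 90.2500, 72.2500, 210.2500, 182.2500
Sum = 555.0000
Variance = 555.0000/4 = 138.7500

Variance = 138.7500


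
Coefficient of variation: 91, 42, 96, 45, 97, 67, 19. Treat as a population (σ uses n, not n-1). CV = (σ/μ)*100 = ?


Mean = 65.2857
SD = 28.5593
CV = (28.5593/65.2857)*100 = 43.7451%

CV = 43.7451%


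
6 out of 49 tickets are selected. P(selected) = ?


P = 6/49 = 0.1224

P = 0.1224


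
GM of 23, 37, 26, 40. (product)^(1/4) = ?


Product = 23 × 37 × 26 × 40 = 885040
GM = 885040^(1/4) = 30.6719

GM = 30.6719


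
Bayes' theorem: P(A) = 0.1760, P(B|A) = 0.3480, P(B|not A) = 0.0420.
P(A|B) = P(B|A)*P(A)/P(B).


P(B) = P(B|A)*P(A) + P(B|A')*P(A')
= 0.3480*0.1760 + 0.0420*0.8240
= 0.061248 + 0.034608 = 0.095856
P(A|B) = 0.061248/0.095856 = 0.6390

P(A|B) = 0.6390


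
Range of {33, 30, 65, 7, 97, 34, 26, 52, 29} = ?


Max = 97, Min = 7
Range = 97 - 7 = 90

Range = 90


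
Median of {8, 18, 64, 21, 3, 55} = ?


Sorted: 3, 8, 18, 21, 55, 64
n = 6 (even)
Middle values: 18 and 21
Median = (18+21)/2 = 19.5000

Median = 19.5000


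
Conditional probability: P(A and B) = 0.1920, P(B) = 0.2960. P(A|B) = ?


P(A|B) = 0.1920/0.2960 = 0.6486

P(A|B) = 0.6486


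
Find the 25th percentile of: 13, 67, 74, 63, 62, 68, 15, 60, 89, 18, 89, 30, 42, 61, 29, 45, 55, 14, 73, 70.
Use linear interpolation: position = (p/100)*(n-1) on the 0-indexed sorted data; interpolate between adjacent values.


Sorted: 13, 14, 15, 18, 29, 30, 42, 45, 55, 60, 61, 62, 63, 67, 68, 70, 73, 74, 89, 89
n = 20
Index = 25/100 * 19 = 4.7500
Lower = data[4] = 29, Upper = data[5] = 30
P25 = 29 + 0.7500*(1) = 29.7500

P25 = 29.7500


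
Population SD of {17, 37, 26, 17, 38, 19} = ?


Mean = 25.6667
Variance = 79.2222
SD = sqrt(79.2222) = 8.9007

SD = 8.9007


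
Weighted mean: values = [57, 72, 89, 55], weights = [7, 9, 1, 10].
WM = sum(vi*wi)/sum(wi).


Numerator = 57*7 + 72*9 + 89*1 + 55*10 = 1686
Denominator = 7 + 9 + 1 + 10 = 27
WM = 1686/27 = 62.4444

WM = 62.4444


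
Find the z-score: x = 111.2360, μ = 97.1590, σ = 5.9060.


z = (111.2360 - 97.1590)/5.9060
= 14.0770/5.9060
= 2.3835

z = 2.3835


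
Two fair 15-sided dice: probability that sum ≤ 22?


Total outcomes = 15×15 = 225
Favorable (sum ≤ 22): 189
P = 189/225 = 0.8400

P = 0.8400


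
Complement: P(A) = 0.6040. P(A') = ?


P(not A) = 1 - 0.6040 = 0.3960

P(not A) = 0.3960


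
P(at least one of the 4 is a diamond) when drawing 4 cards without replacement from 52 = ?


P(at least one) = 1 - P(none)
P(none) = (39/52) × (38/51) × (37/50) × (36/49) = 0.303818
P(at least one) = 1 - 0.303818 = 0.6962

P = 0.6962


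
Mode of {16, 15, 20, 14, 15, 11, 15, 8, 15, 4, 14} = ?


Frequencies: 4:1, 8:1, 11:1, 14:2, 15:4, 16:1, 20:1
Max frequency = 4
Mode = 15

Mode = 15


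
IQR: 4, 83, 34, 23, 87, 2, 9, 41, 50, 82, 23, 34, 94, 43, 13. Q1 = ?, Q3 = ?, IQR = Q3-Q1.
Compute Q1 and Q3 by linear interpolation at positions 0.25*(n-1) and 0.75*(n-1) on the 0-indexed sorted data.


Sorted: 2, 4, 9, 13, 23, 23, 34, 34, 41, 43, 50, 82, 83, 87, 94
Q1 (25th %ile) = 18.0000
Q3 (75th %ile) = 66.0000
IQR = 66.0000 - 18.0000 = 48.0000

IQR = 48.0000


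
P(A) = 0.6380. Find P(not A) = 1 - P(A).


P(not A) = 1 - 0.6380 = 0.3620

P(not A) = 0.3620


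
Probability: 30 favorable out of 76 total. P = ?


P = 30/76 = 0.3947

P = 0.3947


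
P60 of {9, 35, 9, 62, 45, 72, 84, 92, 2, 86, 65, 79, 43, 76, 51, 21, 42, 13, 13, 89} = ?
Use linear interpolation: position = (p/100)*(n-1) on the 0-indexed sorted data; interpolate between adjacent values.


Sorted: 2, 9, 9, 13, 13, 21, 35, 42, 43, 45, 51, 62, 65, 72, 76, 79, 84, 86, 89, 92
n = 20
Index = 60/100 * 19 = 11.4000
Lower = data[11] = 62, Upper = data[12] = 65
P60 = 62 + 0.4000*(3) = 63.2000

P60 = 63.2000


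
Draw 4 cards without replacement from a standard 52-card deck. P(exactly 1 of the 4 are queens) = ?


Hypergeometric: P(X=1) = C(4,1)·C(48,3) / C(52,4)
= 4 × 17296 / 270725
= 69184/270725 = 0.2556

P = 0.2556


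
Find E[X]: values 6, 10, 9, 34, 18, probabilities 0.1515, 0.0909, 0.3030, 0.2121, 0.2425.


E[X] = 6*0.1515 + 10*0.0909 + 9*0.3030 + 34*0.2121 + 18*0.2425
= 0.9090 + 0.9090 + 2.7270 + 7.2114 + 4.3650
= 16.1214

E[X] = 16.1214


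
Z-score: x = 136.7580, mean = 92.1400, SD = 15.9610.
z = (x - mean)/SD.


z = (136.7580 - 92.1400)/15.9610
= 44.6180/15.9610
= 2.7954

z = 2.7954


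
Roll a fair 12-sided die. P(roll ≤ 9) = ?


Favorable outcomes (roll ≤ 9): 9
Total outcomes = 12
P = 9/12 = 0.7500

P = 0.7500


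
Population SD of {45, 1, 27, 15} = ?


Mean = 22.0000
Variance = 261.0000
SD = sqrt(261.0000) = 16.1555

SD = 16.1555


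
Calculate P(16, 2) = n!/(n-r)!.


P(16,2) = 16!/14!
= 20922789888000/87178291200
= 240

P(16,2) = 240


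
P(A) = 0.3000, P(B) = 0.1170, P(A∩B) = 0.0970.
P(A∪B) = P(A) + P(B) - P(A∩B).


P(A∪B) = 0.3000 + 0.1170 - 0.0970
= 0.4170 - 0.0970
= 0.3200

P(A∪B) = 0.3200


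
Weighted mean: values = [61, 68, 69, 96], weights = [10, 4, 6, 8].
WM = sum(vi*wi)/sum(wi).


Numerator = 61*10 + 68*4 + 69*6 + 96*8 = 2064
Denominator = 10 + 4 + 6 + 8 = 28
WM = 2064/28 = 73.7143

WM = 73.7143


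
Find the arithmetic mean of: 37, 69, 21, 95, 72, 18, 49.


Sum = 37 + 69 + 21 + 95 + 72 + 18 + 49 = 361
n = 7
Mean = 361/7 = 51.5714

Mean = 51.5714


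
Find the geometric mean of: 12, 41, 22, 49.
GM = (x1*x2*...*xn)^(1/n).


Product = 12 × 41 × 22 × 49 = 530376
GM = 530376^(1/4) = 26.9865

GM = 26.9865


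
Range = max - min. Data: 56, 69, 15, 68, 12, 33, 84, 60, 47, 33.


Max = 84, Min = 12
Range = 84 - 12 = 72

Range = 72


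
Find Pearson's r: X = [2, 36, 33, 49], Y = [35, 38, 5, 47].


Mean X = 30.0000, Mean Y = 31.2500
SD X = 17.248188, SD Y = 15.785674
Cov = 39.000000
r = 39.000000/(17.248188*15.785674) = 0.1432

r = 0.1432


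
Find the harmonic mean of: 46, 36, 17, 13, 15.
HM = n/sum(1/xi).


Sum of reciprocals = 1/46 + 1/36 + 1/17 + 1/13 + 1/15 = 0.251930
HM = 5/0.251930 = 19.8468

HM = 19.8468


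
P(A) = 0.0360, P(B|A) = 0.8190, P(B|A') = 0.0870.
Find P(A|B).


P(B) = P(B|A)*P(A) + P(B|A')*P(A')
= 0.8190*0.0360 + 0.0870*0.9640
= 0.029484 + 0.083868 = 0.113352
P(A|B) = 0.029484/0.113352 = 0.2601

P(A|B) = 0.2601


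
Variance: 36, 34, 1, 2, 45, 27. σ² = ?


Mean = 24.1667
Squared deviations: 140.0278, 96.6944, 536.6944, 491.3611, 434.0278, 8.0278
Sum = 1706.8333
Variance = 1706.8333/6 = 284.4722

Variance = 284.4722


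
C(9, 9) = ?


C(9,9) = 9!/(9! × 0!)
= 362880/(362880 × 1)
= 1

C(9,9) = 1


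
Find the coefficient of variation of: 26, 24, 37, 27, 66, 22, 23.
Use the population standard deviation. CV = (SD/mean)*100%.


Mean = 32.1429
SD = 14.5742
CV = (14.5742/32.1429)*100 = 45.3420%

CV = 45.3420%


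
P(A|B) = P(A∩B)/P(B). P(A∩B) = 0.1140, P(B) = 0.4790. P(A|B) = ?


P(A|B) = 0.1140/0.4790 = 0.2380

P(A|B) = 0.2380


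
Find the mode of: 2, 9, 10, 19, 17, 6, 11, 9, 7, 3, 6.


Frequencies: 2:1, 3:1, 6:2, 7:1, 9:2, 10:1, 11:1, 17:1, 19:1
Max frequency = 2
Mode = 6, 9

Mode = 6, 9


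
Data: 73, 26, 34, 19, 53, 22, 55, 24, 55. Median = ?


Sorted: 19, 22, 24, 26, 34, 53, 55, 55, 73
n = 9 (odd)
Middle value = 34

Median = 34


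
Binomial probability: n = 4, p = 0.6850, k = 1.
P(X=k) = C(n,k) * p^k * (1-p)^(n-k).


C(4,1) = 4
p^1 = 0.685000
(1-p)^3 = 0.031256
P = 4 * 0.685000 * 0.031256 = 0.0856

P(X=1) = 0.0856


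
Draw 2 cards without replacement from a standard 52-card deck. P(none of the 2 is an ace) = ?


P(no aces) = (48/52) × (47/51)
= 0.8507

P = 0.8507


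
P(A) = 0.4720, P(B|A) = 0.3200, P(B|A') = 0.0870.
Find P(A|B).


P(B) = P(B|A)*P(A) + P(B|A')*P(A')
= 0.3200*0.4720 + 0.0870*0.5280
= 0.151040 + 0.045936 = 0.196976
P(A|B) = 0.151040/0.196976 = 0.7668

P(A|B) = 0.7668


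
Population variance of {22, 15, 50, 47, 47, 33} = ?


Mean = 35.6667
Squared deviations: 186.7778, 427.1111, 205.4444, 128.4444, 128.4444, 7.1111
Sum = 1083.3333
Variance = 1083.3333/6 = 180.5556

Variance = 180.5556


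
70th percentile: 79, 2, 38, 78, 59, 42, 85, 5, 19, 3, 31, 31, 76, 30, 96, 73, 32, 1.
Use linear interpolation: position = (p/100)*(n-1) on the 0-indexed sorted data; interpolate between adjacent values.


Sorted: 1, 2, 3, 5, 19, 30, 31, 31, 32, 38, 42, 59, 73, 76, 78, 79, 85, 96
n = 18
Index = 70/100 * 17 = 11.9000
Lower = data[11] = 59, Upper = data[12] = 73
P70 = 59 + 0.9000*(14) = 71.6000

P70 = 71.6000


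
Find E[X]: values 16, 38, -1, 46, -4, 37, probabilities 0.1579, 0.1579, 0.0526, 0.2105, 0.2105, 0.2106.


E[X] = 16*0.1579 + 38*0.1579 - 1*0.0526 + 46*0.2105 - 4*0.2105 + 37*0.2106
= 2.5264 + 6.0002 - 0.0526 + 9.6830 - 0.8420 + 7.7922
= 25.1072

E[X] = 25.1072


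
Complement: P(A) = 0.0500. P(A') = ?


P(not A) = 1 - 0.0500 = 0.9500

P(not A) = 0.9500


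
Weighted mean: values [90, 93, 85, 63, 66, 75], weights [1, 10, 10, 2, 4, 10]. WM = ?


Numerator = 90*1 + 93*10 + 85*10 + 63*2 + 66*4 + 75*10 = 3010
Denominator = 1 + 10 + 10 + 2 + 4 + 10 = 37
WM = 3010/37 = 81.3514

WM = 81.3514


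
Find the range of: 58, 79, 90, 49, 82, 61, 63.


Max = 90, Min = 49
Range = 90 - 49 = 41

Range = 41


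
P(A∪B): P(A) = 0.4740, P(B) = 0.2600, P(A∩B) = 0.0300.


P(A∪B) = 0.4740 + 0.2600 - 0.0300
= 0.7340 - 0.0300
= 0.7040

P(A∪B) = 0.7040


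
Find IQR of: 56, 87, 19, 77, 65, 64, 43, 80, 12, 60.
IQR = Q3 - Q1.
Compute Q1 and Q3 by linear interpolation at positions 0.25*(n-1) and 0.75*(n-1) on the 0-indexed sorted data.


Sorted: 12, 19, 43, 56, 60, 64, 65, 77, 80, 87
Q1 (25th %ile) = 46.2500
Q3 (75th %ile) = 74.0000
IQR = 74.0000 - 46.2500 = 27.7500

IQR = 27.7500


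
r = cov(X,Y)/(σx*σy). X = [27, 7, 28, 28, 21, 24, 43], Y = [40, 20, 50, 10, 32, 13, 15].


Mean X = 25.4286, Mean Y = 25.7143
SD X = 9.897433, SD Y = 14.088641
Cov = -6.877551
r = -6.877551/(9.897433*14.088641) = -0.0493

r = -0.0493


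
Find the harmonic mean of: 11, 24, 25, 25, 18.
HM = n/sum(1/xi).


Sum of reciprocals = 1/11 + 1/24 + 1/25 + 1/25 + 1/18 = 0.268131
HM = 5/0.268131 = 18.6476

HM = 18.6476


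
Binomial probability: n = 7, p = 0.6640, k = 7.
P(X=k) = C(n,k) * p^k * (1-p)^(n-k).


C(7,7) = 1
p^7 = 0.056908
(1-p)^0 = 1.000000
P = 1 * 0.056908 * 1.000000 = 0.0569

P(X=7) = 0.0569


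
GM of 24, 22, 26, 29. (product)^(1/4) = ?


Product = 24 × 22 × 26 × 29 = 398112
GM = 398112^(1/4) = 25.1189

GM = 25.1189


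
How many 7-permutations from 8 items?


P(8,7) = 8!/1!
= 40320/1
= 40320

P(8,7) = 40320


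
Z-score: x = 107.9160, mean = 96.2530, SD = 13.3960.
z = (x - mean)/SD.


z = (107.9160 - 96.2530)/13.3960
= 11.6630/13.3960
= 0.8706

z = 0.8706


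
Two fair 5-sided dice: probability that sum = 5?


Total outcomes = 5×5 = 25
Favorable (sum = 5): 4
P = 4/25 = 0.1600

P = 0.1600


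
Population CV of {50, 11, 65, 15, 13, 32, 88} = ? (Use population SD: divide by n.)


Mean = 39.1429
SD = 27.4717
CV = (27.4717/39.1429)*100 = 70.1832%

CV = 70.1832%


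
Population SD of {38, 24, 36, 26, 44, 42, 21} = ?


Mean = 33.0000
Variance = 72.8571
SD = sqrt(72.8571) = 8.5356

SD = 8.5356


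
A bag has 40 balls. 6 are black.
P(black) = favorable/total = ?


P = 6/40 = 0.1500

P = 0.1500


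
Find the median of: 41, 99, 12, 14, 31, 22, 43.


Sorted: 12, 14, 22, 31, 41, 43, 99
n = 7 (odd)
Middle value = 31

Median = 31


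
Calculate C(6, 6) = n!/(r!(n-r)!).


C(6,6) = 6!/(6! × 0!)
= 720/(720 × 1)
= 1

C(6,6) = 1


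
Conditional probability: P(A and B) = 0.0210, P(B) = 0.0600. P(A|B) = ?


P(A|B) = 0.0210/0.0600 = 0.3500

P(A|B) = 0.3500


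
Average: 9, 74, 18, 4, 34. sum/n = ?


Sum = 9 + 74 + 18 + 4 + 34 = 139
n = 5
Mean = 139/5 = 27.8000

Mean = 27.8000


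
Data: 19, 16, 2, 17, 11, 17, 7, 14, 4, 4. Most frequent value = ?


Frequencies: 2:1, 4:2, 7:1, 11:1, 14:1, 16:1, 17:2, 19:1
Max frequency = 2
Mode = 4, 17

Mode = 4, 17


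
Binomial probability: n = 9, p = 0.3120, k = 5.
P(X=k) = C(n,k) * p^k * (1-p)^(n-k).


C(9,5) = 126
p^5 = 0.002956
(1-p)^4 = 0.224055
P = 126 * 0.002956 * 0.224055 = 0.0835

P(X=5) = 0.0835


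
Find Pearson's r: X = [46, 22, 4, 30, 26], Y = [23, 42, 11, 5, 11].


Mean X = 25.6000, Mean Y = 18.4000
SD X = 13.529228, SD Y = 13.169662
Cov = 21.360000
r = 21.360000/(13.529228*13.169662) = 0.1199

r = 0.1199


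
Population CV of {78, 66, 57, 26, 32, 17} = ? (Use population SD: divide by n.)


Mean = 46.0000
SD = 22.2935
CV = (22.2935/46.0000)*100 = 48.4641%

CV = 48.4641%


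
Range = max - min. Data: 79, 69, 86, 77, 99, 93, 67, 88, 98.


Max = 99, Min = 67
Range = 99 - 67 = 32

Range = 32


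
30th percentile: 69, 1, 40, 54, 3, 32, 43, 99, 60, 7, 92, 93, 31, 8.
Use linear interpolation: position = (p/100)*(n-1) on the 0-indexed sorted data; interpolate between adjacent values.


Sorted: 1, 3, 7, 8, 31, 32, 40, 43, 54, 60, 69, 92, 93, 99
n = 14
Index = 30/100 * 13 = 3.9000
Lower = data[3] = 8, Upper = data[4] = 31
P30 = 8 + 0.9000*(23) = 28.7000

P30 = 28.7000


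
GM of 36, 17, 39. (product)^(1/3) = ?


Product = 36 × 17 × 39 = 23868
GM = 23868^(1/3) = 28.7920

GM = 28.7920


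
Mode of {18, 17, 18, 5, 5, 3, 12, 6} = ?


Frequencies: 3:1, 5:2, 6:1, 12:1, 17:1, 18:2
Max frequency = 2
Mode = 5, 18

Mode = 5, 18


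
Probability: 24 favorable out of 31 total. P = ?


P = 24/31 = 0.7742

P = 0.7742


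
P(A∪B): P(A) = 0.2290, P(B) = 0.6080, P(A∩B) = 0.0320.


P(A∪B) = 0.2290 + 0.6080 - 0.0320
= 0.8370 - 0.0320
= 0.8050

P(A∪B) = 0.8050


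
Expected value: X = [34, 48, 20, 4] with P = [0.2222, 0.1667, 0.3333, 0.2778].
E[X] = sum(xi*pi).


E[X] = 34*0.2222 + 48*0.1667 + 20*0.3333 + 4*0.2778
= 7.5548 + 8.0016 + 6.6660 + 1.1112
= 23.3336

E[X] = 23.3336


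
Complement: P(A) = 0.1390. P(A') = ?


P(not A) = 1 - 0.1390 = 0.8610

P(not A) = 0.8610


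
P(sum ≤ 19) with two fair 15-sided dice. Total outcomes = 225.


Total outcomes = 15×15 = 225
Favorable (sum ≤ 19): 159
P = 159/225 = 0.7067

P = 0.7067


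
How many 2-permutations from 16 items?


P(16,2) = 16!/14!
= 20922789888000/87178291200
= 240

P(16,2) = 240


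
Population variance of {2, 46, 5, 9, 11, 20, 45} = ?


Mean = 19.7143
Squared deviations: 313.7959, 690.9388, 216.5102, 114.7959, 75.9388, 0.0816, 639.3673
Sum = 2051.4286
Variance = 2051.4286/7 = 293.0612

Variance = 293.0612


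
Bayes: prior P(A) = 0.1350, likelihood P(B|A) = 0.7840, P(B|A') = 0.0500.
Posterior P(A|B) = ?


P(B) = P(B|A)*P(A) + P(B|A')*P(A')
= 0.7840*0.1350 + 0.0500*0.8650
= 0.105840 + 0.043250 = 0.149090
P(A|B) = 0.105840/0.149090 = 0.7099

P(A|B) = 0.7099


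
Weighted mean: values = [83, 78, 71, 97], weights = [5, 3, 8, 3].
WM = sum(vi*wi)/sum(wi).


Numerator = 83*5 + 78*3 + 71*8 + 97*3 = 1508
Denominator = 5 + 3 + 8 + 3 = 19
WM = 1508/19 = 79.3684

WM = 79.3684


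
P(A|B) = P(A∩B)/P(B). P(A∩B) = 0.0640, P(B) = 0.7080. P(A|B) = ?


P(A|B) = 0.0640/0.7080 = 0.0904

P(A|B) = 0.0904


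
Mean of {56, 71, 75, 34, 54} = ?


Sum = 56 + 71 + 75 + 34 + 54 = 290
n = 5
Mean = 290/5 = 58.0000

Mean = 58.0000


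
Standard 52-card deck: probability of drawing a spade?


13 spades in 52 cards
P = 13/52 = 0.2500

P = 0.2500


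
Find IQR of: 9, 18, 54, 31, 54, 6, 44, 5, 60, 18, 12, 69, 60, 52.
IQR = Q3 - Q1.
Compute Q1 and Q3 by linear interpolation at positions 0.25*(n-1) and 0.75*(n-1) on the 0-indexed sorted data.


Sorted: 5, 6, 9, 12, 18, 18, 31, 44, 52, 54, 54, 60, 60, 69
Q1 (25th %ile) = 13.5000
Q3 (75th %ile) = 54.0000
IQR = 54.0000 - 13.5000 = 40.5000

IQR = 40.5000


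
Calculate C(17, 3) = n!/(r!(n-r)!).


C(17,3) = 17!/(3! × 14!)
= 355687428096000/(6 × 87178291200)
= 680

C(17,3) = 680


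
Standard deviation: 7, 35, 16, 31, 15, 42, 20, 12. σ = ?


Mean = 22.2500
Variance = 132.9375
SD = sqrt(132.9375) = 11.5299

SD = 11.5299


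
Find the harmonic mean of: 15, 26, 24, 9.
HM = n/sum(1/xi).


Sum of reciprocals = 1/15 + 1/26 + 1/24 + 1/9 = 0.257906
HM = 4/0.257906 = 15.5095

HM = 15.5095


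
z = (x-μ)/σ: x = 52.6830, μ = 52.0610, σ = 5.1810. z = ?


z = (52.6830 - 52.0610)/5.1810
= 0.6220/5.1810
= 0.1201

z = 0.1201


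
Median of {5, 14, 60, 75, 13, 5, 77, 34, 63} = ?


Sorted: 5, 5, 13, 14, 34, 60, 63, 75, 77
n = 9 (odd)
Middle value = 34

Median = 34


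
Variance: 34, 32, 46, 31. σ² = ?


Mean = 35.7500
Squared deviations: 3.0625, 14.0625, 105.0625, 22.5625
Sum = 144.7500
Variance = 144.7500/4 = 36.1875

Variance = 36.1875


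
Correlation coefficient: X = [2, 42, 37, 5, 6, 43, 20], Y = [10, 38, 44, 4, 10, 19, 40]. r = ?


Mean X = 22.1429, Mean Y = 23.5714
SD X = 16.965752, SD Y = 15.435184
Cov = 183.918367
r = 183.918367/(16.965752*15.435184) = 0.7023

r = 0.7023


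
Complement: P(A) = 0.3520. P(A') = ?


P(not A) = 1 - 0.3520 = 0.6480

P(not A) = 0.6480


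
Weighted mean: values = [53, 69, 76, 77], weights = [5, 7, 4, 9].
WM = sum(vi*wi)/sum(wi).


Numerator = 53*5 + 69*7 + 76*4 + 77*9 = 1745
Denominator = 5 + 7 + 4 + 9 = 25
WM = 1745/25 = 69.8000

WM = 69.8000


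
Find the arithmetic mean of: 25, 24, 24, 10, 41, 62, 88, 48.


Sum = 25 + 24 + 24 + 10 + 41 + 62 + 88 + 48 = 322
n = 8
Mean = 322/8 = 40.2500

Mean = 40.2500


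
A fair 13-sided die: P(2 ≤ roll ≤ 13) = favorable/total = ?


Favorable outcomes (2 ≤ roll ≤ 13): 12
Total outcomes = 13
P = 12/13 = 0.9231

P = 0.9231


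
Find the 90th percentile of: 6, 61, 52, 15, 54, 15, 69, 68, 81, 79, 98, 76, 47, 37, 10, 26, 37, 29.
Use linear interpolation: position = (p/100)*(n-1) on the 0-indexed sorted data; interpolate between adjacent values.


Sorted: 6, 10, 15, 15, 26, 29, 37, 37, 47, 52, 54, 61, 68, 69, 76, 79, 81, 98
n = 18
Index = 90/100 * 17 = 15.3000
Lower = data[15] = 79, Upper = data[16] = 81
P90 = 79 + 0.3000*(2) = 79.6000

P90 = 79.6000


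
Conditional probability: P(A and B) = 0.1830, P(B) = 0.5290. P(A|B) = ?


P(A|B) = 0.1830/0.5290 = 0.3459

P(A|B) = 0.3459


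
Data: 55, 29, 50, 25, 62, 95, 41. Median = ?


Sorted: 25, 29, 41, 50, 55, 62, 95
n = 7 (odd)
Middle value = 50

Median = 50


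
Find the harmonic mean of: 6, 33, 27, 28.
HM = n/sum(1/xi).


Sum of reciprocals = 1/6 + 1/33 + 1/27 + 1/28 = 0.269721
HM = 4/0.269721 = 14.8301

HM = 14.8301


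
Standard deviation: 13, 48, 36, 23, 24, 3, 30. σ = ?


Mean = 25.2857
Variance = 186.7755
SD = sqrt(186.7755) = 13.6666

SD = 13.6666


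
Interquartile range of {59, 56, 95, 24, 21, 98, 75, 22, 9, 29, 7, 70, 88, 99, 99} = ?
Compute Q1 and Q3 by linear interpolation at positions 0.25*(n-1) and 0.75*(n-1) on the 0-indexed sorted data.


Sorted: 7, 9, 21, 22, 24, 29, 56, 59, 70, 75, 88, 95, 98, 99, 99
Q1 (25th %ile) = 23.0000
Q3 (75th %ile) = 91.5000
IQR = 91.5000 - 23.0000 = 68.5000

IQR = 68.5000


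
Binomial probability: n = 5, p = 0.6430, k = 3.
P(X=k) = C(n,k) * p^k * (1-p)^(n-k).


C(5,3) = 10
p^3 = 0.265848
(1-p)^2 = 0.127449
P = 10 * 0.265848 * 0.127449 = 0.3388

P(X=3) = 0.3388


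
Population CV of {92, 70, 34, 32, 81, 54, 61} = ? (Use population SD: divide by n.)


Mean = 60.5714
SD = 20.9070
CV = (20.9070/60.5714)*100 = 34.5162%

CV = 34.5162%


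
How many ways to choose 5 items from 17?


C(17,5) = 17!/(5! × 12!)
= 355687428096000/(120 × 479001600)
= 6188

C(17,5) = 6188


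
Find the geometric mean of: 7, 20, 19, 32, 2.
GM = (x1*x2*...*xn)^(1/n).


Product = 7 × 20 × 19 × 32 × 2 = 170240
GM = 170240^(1/5) = 11.1228

GM = 11.1228


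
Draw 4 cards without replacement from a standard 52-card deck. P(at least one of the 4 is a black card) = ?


P(at least one) = 1 - P(none)
P(none) = (26/52) × (25/51) × (24/50) × (23/49) = 0.055222
P(at least one) = 1 - 0.055222 = 0.9448

P = 0.9448


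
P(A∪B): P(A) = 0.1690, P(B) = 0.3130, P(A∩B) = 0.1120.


P(A∪B) = 0.1690 + 0.3130 - 0.1120
= 0.4820 - 0.1120
= 0.3700

P(A∪B) = 0.3700


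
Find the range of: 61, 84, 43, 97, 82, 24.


Max = 97, Min = 24
Range = 97 - 24 = 73

Range = 73


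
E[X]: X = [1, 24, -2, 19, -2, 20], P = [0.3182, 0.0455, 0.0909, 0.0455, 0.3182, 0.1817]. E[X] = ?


E[X] = 1*0.3182 + 24*0.0455 - 2*0.0909 + 19*0.0455 - 2*0.3182 + 20*0.1817
= 0.3182 + 1.0920 - 0.1818 + 0.8645 - 0.6364 + 3.6340
= 5.0905

E[X] = 5.0905


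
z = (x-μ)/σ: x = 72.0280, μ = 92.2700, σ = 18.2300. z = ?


z = (72.0280 - 92.2700)/18.2300
= -20.2420/18.2300
= -1.1104

z = -1.1104


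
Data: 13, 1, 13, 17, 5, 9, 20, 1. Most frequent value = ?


Frequencies: 1:2, 5:1, 9:1, 13:2, 17:1, 20:1
Max frequency = 2
Mode = 1, 13

Mode = 1, 13


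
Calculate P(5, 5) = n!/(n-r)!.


P(5,5) = 5!/0!
= 120/1
= 120

P(5,5) = 120


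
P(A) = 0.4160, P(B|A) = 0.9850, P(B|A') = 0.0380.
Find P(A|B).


P(B) = P(B|A)*P(A) + P(B|A')*P(A')
= 0.9850*0.4160 + 0.0380*0.5840
= 0.409760 + 0.022192 = 0.431952
P(A|B) = 0.409760/0.431952 = 0.9486

P(A|B) = 0.9486


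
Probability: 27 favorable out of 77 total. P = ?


P = 27/77 = 0.3506

P = 0.3506


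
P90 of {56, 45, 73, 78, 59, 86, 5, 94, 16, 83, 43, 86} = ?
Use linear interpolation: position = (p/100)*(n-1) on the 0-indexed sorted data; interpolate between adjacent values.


Sorted: 5, 16, 43, 45, 56, 59, 73, 78, 83, 86, 86, 94
n = 12
Index = 90/100 * 11 = 9.9000
Lower = data[9] = 86, Upper = data[10] = 86
P90 = 86 + 0.9000*(0) = 86.0000

P90 = 86.0000


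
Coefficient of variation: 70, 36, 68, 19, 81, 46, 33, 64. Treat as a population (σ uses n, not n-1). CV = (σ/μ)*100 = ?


Mean = 52.1250
SD = 20.3312
CV = (20.3312/52.1250)*100 = 39.0048%

CV = 39.0048%


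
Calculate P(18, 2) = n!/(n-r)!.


P(18,2) = 18!/16!
= 6402373705728000/20922789888000
= 306

P(18,2) = 306


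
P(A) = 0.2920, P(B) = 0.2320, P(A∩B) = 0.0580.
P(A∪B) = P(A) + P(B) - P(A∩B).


P(A∪B) = 0.2920 + 0.2320 - 0.0580
= 0.5240 - 0.0580
= 0.4660

P(A∪B) = 0.4660


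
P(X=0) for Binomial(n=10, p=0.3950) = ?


C(10,0) = 1
p^0 = 1.000000
(1-p)^10 = 0.006570
P = 1 * 1.000000 * 0.006570 = 0.0066

P(X=0) = 0.0066


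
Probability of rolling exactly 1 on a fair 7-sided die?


Favorable outcomes (roll = 1): 1
Total outcomes = 7
P = 1/7 = 0.1429

P = 0.1429


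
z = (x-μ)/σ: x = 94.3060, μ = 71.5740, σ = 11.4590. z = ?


z = (94.3060 - 71.5740)/11.4590
= 22.7320/11.4590
= 1.9838

z = 1.9838


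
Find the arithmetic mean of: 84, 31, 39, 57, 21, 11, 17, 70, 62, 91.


Sum = 84 + 31 + 39 + 57 + 21 + 11 + 17 + 70 + 62 + 91 = 483
n = 10
Mean = 483/10 = 48.3000

Mean = 48.3000


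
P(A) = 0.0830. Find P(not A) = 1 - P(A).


P(not A) = 1 - 0.0830 = 0.9170

P(not A) = 0.9170


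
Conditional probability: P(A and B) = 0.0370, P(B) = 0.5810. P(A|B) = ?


P(A|B) = 0.0370/0.5810 = 0.0637

P(A|B) = 0.0637


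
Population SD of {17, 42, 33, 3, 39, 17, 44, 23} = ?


Mean = 27.2500
Variance = 185.6875
SD = sqrt(185.6875) = 13.6267

SD = 13.6267


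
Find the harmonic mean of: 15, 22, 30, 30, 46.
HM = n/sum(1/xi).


Sum of reciprocals = 1/15 + 1/22 + 1/30 + 1/30 + 1/46 = 0.200527
HM = 5/0.200527 = 24.9343

HM = 24.9343


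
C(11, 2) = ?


C(11,2) = 11!/(2! × 9!)
= 39916800/(2 × 362880)
= 55

C(11,2) = 55


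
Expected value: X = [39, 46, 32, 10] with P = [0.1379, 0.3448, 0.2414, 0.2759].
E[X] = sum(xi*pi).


E[X] = 39*0.1379 + 46*0.3448 + 32*0.2414 + 10*0.2759
= 5.3781 + 15.8608 + 7.7248 + 2.7590
= 31.7227

E[X] = 31.7227


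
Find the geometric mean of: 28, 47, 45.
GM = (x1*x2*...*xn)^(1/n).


Product = 28 × 47 × 45 = 59220
GM = 59220^(1/3) = 38.9783

GM = 38.9783


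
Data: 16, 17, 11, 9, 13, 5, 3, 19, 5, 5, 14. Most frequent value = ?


Frequencies: 3:1, 5:3, 9:1, 11:1, 13:1, 14:1, 16:1, 17:1, 19:1
Max frequency = 3
Mode = 5

Mode = 5


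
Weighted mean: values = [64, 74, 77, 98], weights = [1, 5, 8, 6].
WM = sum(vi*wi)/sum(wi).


Numerator = 64*1 + 74*5 + 77*8 + 98*6 = 1638
Denominator = 1 + 5 + 8 + 6 = 20
WM = 1638/20 = 81.9000

WM = 81.9000


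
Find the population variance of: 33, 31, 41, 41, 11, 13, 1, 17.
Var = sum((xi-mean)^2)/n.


Mean = 23.5000
Squared deviations: 90.2500, 56.2500, 306.2500, 306.2500, 156.2500, 110.2500, 506.2500, 42.2500
Sum = 1574.0000
Variance = 1574.0000/8 = 196.7500

Variance = 196.7500


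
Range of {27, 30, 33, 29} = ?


Max = 33, Min = 27
Range = 33 - 27 = 6

Range = 6


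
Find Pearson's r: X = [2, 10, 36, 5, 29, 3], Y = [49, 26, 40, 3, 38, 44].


Mean X = 14.1667, Mean Y = 33.3333
SD X = 13.359350, SD Y = 15.271615
Cov = 35.611111
r = 35.611111/(13.359350*15.271615) = 0.1745

r = 0.1745


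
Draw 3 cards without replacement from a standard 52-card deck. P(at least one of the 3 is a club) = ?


P(at least one) = 1 - P(none)
P(none) = (39/52) × (38/51) × (37/50) = 0.413529
P(at least one) = 1 - 0.413529 = 0.5865

P = 0.5865


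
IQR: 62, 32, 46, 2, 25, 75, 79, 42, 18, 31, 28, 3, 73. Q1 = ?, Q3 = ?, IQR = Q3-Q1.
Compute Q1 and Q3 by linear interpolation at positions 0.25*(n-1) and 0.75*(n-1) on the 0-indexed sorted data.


Sorted: 2, 3, 18, 25, 28, 31, 32, 42, 46, 62, 73, 75, 79
Q1 (25th %ile) = 25.0000
Q3 (75th %ile) = 62.0000
IQR = 62.0000 - 25.0000 = 37.0000

IQR = 37.0000


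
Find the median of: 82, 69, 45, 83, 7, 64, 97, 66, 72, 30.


Sorted: 7, 30, 45, 64, 66, 69, 72, 82, 83, 97
n = 10 (even)
Middle values: 66 and 69
Median = (66+69)/2 = 67.5000

Median = 67.5000


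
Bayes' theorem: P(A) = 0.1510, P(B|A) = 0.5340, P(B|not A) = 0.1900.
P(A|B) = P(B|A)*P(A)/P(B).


P(B) = P(B|A)*P(A) + P(B|A')*P(A')
= 0.5340*0.1510 + 0.1900*0.8490
= 0.080634 + 0.161310 = 0.241944
P(A|B) = 0.080634/0.241944 = 0.3333

P(A|B) = 0.3333


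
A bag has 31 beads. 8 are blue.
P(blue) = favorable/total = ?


P = 8/31 = 0.2581

P = 0.2581


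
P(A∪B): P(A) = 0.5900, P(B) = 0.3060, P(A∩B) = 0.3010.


P(A∪B) = 0.5900 + 0.3060 - 0.3010
= 0.8960 - 0.3010
= 0.5950

P(A∪B) = 0.5950


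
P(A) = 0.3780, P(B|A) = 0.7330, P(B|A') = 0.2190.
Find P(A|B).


P(B) = P(B|A)*P(A) + P(B|A')*P(A')
= 0.7330*0.3780 + 0.2190*0.6220
= 0.277074 + 0.136218 = 0.413292
P(A|B) = 0.277074/0.413292 = 0.6704

P(A|B) = 0.6704


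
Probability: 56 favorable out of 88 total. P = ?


P = 56/88 = 0.6364

P = 0.6364
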